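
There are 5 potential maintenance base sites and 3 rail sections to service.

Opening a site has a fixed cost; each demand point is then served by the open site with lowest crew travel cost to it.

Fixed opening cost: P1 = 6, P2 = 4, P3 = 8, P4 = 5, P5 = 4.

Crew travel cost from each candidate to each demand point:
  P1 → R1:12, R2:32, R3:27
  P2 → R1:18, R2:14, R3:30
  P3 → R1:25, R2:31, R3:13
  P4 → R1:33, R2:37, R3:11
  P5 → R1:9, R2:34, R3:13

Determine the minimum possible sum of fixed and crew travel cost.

Open {P2, P5}: assign each demand point to its cheapest open site.
  R1→P5 9, R2→P2 14, R3→P5 13
  crew travel cost 36, fixed 8 → total 44.
Compare {P2, P4, P5}: crew travel cost 34 + fixed 13 = 47.
Compare {P1, P2, P5}: crew travel cost 36 + fixed 14 = 50.
Compare {P2, P4}: crew travel cost 43 + fixed 9 = 52.
All other subsets cost ≥ 47. Minimum total cost: 44.

44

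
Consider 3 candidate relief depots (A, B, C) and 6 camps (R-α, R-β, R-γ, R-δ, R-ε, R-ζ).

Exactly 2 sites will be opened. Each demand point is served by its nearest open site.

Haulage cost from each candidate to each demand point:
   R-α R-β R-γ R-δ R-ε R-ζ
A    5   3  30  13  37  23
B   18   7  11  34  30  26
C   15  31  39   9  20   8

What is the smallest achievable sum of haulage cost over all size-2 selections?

70

Open {B, C}.
  R-α→C 15, R-β→B 7, R-γ→B 11, R-δ→C 9, R-ε→C 20, R-ζ→C 8  ⇒ total 70.
Compare {A, C}: total 75.
Compare {A, B}: total 85.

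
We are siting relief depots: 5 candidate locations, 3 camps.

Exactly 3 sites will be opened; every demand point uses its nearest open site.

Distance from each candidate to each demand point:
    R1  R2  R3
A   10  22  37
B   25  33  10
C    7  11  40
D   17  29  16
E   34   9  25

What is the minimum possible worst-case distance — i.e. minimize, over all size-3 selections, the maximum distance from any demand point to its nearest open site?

10

Open {A, B, E}.
  Farthest demand point is R1 at distance 10 (to A); all others are ≤ 10.
With {B, C, E} the worst case is 10.
With {A, B, C} the worst case is 11.
No size-3 selection achieves below 10.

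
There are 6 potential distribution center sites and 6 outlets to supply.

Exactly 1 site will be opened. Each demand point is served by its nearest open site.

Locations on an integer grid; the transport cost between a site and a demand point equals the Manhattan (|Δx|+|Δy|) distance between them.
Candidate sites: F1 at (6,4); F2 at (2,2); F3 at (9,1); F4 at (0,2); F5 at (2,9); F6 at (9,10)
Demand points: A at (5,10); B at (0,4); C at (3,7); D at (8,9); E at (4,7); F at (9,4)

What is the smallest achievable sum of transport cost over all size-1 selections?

34

Open {F1}.
  A→F1 7, B→F1 6, C→F1 6, D→F1 7, E→F1 5, F→F1 3  ⇒ total 34.
Compare {F5}: total 36.
Compare {F6}: total 44.
No size-1 selection does better; minimum is 34.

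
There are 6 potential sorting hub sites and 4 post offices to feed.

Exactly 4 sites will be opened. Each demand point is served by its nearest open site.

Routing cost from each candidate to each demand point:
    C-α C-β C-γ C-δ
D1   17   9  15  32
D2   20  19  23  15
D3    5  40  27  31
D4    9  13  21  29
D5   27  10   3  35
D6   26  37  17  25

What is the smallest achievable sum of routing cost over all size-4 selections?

Open {D1, D2, D3, D5}.
  C-α→D3 5, C-β→D1 9, C-γ→D5 3, C-δ→D2 15  ⇒ total 32.
Compare {D2, D3, D4, D5}: total 33.
Compare {D2, D3, D5, D6}: total 33.
No size-4 selection does better; minimum is 32.

32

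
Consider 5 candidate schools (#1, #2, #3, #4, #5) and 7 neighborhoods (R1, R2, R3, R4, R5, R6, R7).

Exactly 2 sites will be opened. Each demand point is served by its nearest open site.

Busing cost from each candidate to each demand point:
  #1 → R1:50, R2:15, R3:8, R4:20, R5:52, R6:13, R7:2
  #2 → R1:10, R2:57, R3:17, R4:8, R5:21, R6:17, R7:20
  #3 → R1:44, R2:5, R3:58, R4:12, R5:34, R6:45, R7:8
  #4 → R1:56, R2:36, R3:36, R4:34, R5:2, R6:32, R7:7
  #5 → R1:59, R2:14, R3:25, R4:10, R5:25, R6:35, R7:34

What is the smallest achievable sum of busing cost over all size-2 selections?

Open {#1, #2}.
  R1→#2 10, R2→#1 15, R3→#1 8, R4→#2 8, R5→#2 21, R6→#1 13, R7→#1 2  ⇒ total 77.
Compare {#2, #3}: total 86.
Compare {#2, #4}: total 97.
No size-2 selection does better; minimum is 77.

77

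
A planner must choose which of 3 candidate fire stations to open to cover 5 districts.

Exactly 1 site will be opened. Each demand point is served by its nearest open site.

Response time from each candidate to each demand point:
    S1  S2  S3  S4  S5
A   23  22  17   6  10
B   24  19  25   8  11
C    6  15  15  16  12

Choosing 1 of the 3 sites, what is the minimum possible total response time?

Open {C}.
  S1→C 6, S2→C 15, S3→C 15, S4→C 16, S5→C 12  ⇒ total 64.
Compare {A}: total 78.
Compare {B}: total 87.

64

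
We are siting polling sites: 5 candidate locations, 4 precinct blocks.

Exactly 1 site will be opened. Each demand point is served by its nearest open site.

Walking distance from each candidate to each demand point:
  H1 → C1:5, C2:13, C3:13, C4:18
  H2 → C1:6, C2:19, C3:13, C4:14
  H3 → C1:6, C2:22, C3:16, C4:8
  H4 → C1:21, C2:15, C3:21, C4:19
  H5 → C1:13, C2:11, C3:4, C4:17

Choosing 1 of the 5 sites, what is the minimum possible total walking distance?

45

Open {H5}.
  C1→H5 13, C2→H5 11, C3→H5 4, C4→H5 17  ⇒ total 45.
Compare {H1}: total 49.
Compare {H2}: total 52.
No size-1 selection does better; minimum is 45.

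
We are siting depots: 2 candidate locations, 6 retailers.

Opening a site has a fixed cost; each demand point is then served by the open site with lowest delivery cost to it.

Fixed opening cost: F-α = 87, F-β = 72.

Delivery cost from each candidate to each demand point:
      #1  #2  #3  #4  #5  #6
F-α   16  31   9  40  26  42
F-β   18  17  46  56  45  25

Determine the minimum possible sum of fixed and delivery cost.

251

Open {F-α}: assign each demand point to its cheapest open site.
  #1→F-α 16, #2→F-α 31, #3→F-α 9, #4→F-α 40, #5→F-α 26, #6→F-α 42
  delivery cost 164, fixed 87 → total 251.
Compare {F-β}: delivery cost 207 + fixed 72 = 279.
Compare {F-α, F-β}: delivery cost 133 + fixed 159 = 292.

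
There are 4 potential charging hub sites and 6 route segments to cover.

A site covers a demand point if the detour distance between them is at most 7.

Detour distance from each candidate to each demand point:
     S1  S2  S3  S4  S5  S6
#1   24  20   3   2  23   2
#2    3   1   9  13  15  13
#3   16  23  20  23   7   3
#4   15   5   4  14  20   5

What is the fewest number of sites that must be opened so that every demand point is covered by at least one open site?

Coverage sets (demand points within 7 of each site):
  #1: {S3, S4, S6}
  #2: {S1, S2}
  #3: {S5, S6}
  #4: {S2, S3, S6}
No 2 sites suffice: every size-2 union leaves at least one demand point uncovered.
But {#1, #2, #3} covers everything, so the minimum is 3.

3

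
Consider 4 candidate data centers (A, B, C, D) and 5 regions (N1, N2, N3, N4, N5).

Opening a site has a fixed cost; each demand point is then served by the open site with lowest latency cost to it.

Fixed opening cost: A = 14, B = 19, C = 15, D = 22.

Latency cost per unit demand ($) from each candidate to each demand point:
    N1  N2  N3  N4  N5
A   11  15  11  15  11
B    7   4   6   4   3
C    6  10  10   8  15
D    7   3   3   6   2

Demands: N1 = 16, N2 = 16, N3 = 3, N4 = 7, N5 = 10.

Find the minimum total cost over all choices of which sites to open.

252

Open {C, D}: assign each demand point to its cheapest open site.
  N1→C 16×6=96, N2→D 16×3=48, N3→D 3×3=9, N4→D 7×6=42, N5→D 10×2=20
  latency cost 215, fixed 37 → total 252.
Compare {D}: latency cost 231 + fixed 22 = 253.
Compare {B, C, D}: latency cost 201 + fixed 56 = 257.
Compare {B, D}: latency cost 217 + fixed 41 = 258.
All other subsets cost ≥ 253. Minimum total cost: 252.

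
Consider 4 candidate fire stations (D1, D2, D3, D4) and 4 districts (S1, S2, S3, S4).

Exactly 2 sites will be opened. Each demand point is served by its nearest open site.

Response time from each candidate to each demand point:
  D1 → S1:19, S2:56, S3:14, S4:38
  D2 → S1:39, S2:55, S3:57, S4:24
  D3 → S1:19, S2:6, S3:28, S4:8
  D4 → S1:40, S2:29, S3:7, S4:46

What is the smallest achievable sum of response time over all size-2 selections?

Open {D3, D4}.
  S1→D3 19, S2→D3 6, S3→D4 7, S4→D3 8  ⇒ total 40.
Compare {D1, D3}: total 47.
Compare {D2, D3}: total 61.
No size-2 selection does better; minimum is 40.

40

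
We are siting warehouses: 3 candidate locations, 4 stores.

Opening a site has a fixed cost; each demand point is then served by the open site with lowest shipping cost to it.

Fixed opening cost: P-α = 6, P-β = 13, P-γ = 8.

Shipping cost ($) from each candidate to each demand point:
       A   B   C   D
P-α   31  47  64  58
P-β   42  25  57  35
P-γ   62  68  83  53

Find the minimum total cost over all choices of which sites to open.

167

Open {P-α, P-β}: assign each demand point to its cheapest open site.
  A→P-α 31, B→P-β 25, C→P-β 57, D→P-β 35
  shipping cost 148, fixed 19 → total 167.
Compare {P-β}: shipping cost 159 + fixed 13 = 172.
Compare {P-α, P-β, P-γ}: shipping cost 148 + fixed 27 = 175.
Compare {P-β, P-γ}: shipping cost 159 + fixed 21 = 180.
All other subsets cost ≥ 172. Minimum total cost: 167.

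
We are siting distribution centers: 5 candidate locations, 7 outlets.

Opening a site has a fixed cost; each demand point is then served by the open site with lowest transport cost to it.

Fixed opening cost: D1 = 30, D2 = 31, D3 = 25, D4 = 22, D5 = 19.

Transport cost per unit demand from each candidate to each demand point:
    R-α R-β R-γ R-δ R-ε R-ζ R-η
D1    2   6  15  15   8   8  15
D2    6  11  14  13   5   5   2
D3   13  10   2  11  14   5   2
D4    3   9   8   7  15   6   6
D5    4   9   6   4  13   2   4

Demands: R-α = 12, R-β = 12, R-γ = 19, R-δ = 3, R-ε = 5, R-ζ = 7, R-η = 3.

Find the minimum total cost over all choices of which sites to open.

280

Open {D1, D3, D5}: assign each demand point to its cheapest open site.
  R-α→D1 12×2=24, R-β→D1 12×6=72, R-γ→D3 19×2=38, R-δ→D5 3×4=12, R-ε→D1 5×8=40, R-ζ→D5 7×2=14, R-η→D3 3×2=6
  transport cost 206, fixed 74 → total 280.
Compare {D1, D2, D3, D5}: transport cost 191 + fixed 105 = 296.
Compare {D1, D3, D4, D5}: transport cost 206 + fixed 96 = 302.
Compare {D1, D3}: transport cost 248 + fixed 55 = 303.
All other subsets cost ≥ 296. Minimum total cost: 280.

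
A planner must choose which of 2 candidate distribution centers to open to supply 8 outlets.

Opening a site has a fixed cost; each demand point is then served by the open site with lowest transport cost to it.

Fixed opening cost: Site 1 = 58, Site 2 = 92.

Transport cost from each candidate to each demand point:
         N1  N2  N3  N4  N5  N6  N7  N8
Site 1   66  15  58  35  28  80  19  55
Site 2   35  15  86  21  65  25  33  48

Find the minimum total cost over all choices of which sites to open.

Open {Site 1, Site 2}: assign each demand point to its cheapest open site.
  N1→Site 2 35, N2→Site 1 15, N3→Site 1 58, N4→Site 2 21, N5→Site 1 28, N6→Site 2 25, N7→Site 1 19, N8→Site 2 48
  transport cost 249, fixed 150 → total 399.
Compare {Site 1}: transport cost 356 + fixed 58 = 414.
Compare {Site 2}: transport cost 328 + fixed 92 = 420.

399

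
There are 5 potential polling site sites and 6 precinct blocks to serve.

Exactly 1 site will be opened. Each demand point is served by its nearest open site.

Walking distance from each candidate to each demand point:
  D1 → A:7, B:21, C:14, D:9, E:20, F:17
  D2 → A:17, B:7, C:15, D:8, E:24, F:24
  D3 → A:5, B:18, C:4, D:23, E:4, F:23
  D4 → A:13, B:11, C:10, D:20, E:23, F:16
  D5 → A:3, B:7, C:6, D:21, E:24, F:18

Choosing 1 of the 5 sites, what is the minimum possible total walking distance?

77

Open {D3}.
  A→D3 5, B→D3 18, C→D3 4, D→D3 23, E→D3 4, F→D3 23  ⇒ total 77.
Compare {D5}: total 79.
Compare {D1}: total 88.
No size-1 selection does better; minimum is 77.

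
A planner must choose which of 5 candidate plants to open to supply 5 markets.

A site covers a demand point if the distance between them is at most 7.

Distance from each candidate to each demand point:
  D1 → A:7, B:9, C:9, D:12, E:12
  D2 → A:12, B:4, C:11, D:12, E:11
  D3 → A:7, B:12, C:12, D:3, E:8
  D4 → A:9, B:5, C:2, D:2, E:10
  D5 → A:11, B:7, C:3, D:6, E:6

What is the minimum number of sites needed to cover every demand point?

2

Coverage sets (demand points within 7 of each site):
  D1: {A}
  D2: {B}
  D3: {A, D}
  D4: {B, C, D}
  D5: {B, C, D, E}
No single site covers all 5 demand points.
But {D1, D5} covers everything, so the minimum is 2.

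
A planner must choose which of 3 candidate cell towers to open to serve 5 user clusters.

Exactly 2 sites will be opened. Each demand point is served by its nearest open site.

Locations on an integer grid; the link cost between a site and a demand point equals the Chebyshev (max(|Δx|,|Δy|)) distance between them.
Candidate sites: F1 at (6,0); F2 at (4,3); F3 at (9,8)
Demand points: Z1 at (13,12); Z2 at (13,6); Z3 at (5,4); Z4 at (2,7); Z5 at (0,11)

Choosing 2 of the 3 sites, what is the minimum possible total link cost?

21

Open {F2, F3}.
  Z1→F3 4, Z2→F3 4, Z3→F2 1, Z4→F2 4, Z5→F2 8  ⇒ total 21.
Compare {F1, F3}: total 28.
Compare {F1, F2}: total 29.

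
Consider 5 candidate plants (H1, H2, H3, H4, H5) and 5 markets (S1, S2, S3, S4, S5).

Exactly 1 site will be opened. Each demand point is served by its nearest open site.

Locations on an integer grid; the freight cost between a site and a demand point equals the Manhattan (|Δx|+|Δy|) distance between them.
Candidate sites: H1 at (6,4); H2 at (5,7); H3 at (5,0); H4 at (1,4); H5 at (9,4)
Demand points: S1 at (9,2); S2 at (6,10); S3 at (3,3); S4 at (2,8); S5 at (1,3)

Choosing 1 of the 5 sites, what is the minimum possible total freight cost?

Open {H1}.
  S1→H1 5, S2→H1 6, S3→H1 4, S4→H1 8, S5→H1 6  ⇒ total 29.
Compare {H4}: total 30.
Compare {H2}: total 31.
No size-1 selection does better; minimum is 29.

29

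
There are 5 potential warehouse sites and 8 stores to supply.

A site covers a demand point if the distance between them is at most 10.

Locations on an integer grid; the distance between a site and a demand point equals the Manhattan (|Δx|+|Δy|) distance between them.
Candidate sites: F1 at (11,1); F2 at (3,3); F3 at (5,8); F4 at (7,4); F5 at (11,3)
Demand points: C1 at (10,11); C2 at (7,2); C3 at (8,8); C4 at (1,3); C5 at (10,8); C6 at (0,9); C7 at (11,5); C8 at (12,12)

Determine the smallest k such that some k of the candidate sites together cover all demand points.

Coverage sets (demand points within 10 of each site):
  F1: {C2, C3, C5, C7}
  F2: {C2, C3, C4, C6, C7}
  F3: {C1, C2, C3, C4, C5, C6, C7}
  F4: {C1, C2, C3, C4, C5, C7}
  F5: {C1, C2, C3, C4, C5, C7, C8}
No single site covers all 8 demand points.
But {F2, F5} covers everything, so the minimum is 2.

2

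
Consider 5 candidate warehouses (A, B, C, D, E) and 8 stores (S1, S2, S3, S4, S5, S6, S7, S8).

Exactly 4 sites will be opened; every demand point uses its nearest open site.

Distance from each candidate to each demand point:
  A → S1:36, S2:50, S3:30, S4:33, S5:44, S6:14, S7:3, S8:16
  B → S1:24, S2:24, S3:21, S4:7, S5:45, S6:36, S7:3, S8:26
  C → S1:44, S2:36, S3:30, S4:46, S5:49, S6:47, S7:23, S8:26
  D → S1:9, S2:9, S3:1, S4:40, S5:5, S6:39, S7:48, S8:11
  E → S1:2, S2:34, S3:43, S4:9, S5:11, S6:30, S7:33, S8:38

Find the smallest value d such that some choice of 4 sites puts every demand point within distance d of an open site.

Open {A, B, C, D}.
  Farthest demand point is S6 at distance 14 (to A); all others are ≤ 14.
With {A, B, D, E} the worst case is 14.
With {A, C, D, E} the worst case is 14.
No size-4 selection achieves below 14.

14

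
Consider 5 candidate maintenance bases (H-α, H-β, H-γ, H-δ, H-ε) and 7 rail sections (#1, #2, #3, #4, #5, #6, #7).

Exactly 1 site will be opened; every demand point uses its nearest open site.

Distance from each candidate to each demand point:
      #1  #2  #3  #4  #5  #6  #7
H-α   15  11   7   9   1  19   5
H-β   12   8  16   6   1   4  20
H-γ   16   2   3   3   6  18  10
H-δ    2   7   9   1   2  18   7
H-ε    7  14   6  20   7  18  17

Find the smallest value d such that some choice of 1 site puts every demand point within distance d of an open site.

18

Open {H-γ}.
  Farthest demand point is #6 at distance 18 (to H-γ); all others are ≤ 18.
With {H-δ} the worst case is 18.
With {H-α} the worst case is 19.
No size-1 selection achieves below 18.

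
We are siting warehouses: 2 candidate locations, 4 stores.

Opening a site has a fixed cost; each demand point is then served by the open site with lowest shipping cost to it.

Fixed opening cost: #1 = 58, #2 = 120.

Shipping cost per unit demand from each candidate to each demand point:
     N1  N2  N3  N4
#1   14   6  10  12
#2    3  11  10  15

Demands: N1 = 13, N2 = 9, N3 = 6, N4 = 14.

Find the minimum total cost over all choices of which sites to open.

Open {#1, #2}: assign each demand point to its cheapest open site.
  N1→#2 13×3=39, N2→#1 9×6=54, N3→#1 6×10=60, N4→#1 14×12=168
  shipping cost 321, fixed 178 → total 499.
Compare {#1}: shipping cost 464 + fixed 58 = 522.
Compare {#2}: shipping cost 408 + fixed 120 = 528.

499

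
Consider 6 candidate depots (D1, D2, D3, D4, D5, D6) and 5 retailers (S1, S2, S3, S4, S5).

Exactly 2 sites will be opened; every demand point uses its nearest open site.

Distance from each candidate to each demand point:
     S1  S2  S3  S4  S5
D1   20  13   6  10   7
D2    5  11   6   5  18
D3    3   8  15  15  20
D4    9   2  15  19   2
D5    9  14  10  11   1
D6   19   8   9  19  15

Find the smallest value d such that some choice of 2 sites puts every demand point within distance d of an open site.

Open {D2, D4}.
  Farthest demand point is S3 at distance 6 (to D2); all others are ≤ 6.
With {D1, D3} the worst case is 10.
With {D1, D4} the worst case is 10.
No size-2 selection achieves below 6.

6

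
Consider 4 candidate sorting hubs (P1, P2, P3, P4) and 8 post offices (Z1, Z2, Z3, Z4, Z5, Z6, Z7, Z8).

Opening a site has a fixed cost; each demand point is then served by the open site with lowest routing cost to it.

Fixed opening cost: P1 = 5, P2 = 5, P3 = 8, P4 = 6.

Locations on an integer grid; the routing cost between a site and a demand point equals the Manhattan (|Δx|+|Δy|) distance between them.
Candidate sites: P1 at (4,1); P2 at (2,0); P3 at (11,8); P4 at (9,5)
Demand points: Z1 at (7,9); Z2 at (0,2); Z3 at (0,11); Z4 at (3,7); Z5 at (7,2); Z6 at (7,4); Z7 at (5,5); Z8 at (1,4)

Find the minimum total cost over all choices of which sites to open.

Open {P2, P4}: assign each demand point to its cheapest open site.
  Z1→P4 6, Z2→P2 4, Z3→P2 13, Z4→P2 8, Z5→P4 5, Z6→P4 3, Z7→P4 4, Z8→P2 5
  routing cost 48, fixed 11 → total 59.
Compare {P1, P4}: routing cost 49 + fixed 11 = 60.
Compare {P1, P2, P4}: routing cost 46 + fixed 16 = 62.
Compare {P1}: routing cost 58 + fixed 5 = 63.
All other subsets cost ≥ 60. Minimum total cost: 59.

59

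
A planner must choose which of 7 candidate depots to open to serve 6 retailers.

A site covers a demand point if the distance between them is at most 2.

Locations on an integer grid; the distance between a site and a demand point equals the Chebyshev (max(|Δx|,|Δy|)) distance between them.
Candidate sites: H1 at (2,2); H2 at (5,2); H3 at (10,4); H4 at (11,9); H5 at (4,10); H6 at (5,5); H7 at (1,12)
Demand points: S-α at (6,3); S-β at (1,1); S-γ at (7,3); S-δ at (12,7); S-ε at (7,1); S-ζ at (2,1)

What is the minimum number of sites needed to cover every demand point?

3

Coverage sets (demand points within 2 of each site):
  H1: {S-β, S-ζ}
  H2: {S-α, S-γ, S-ε}
  H3: {}
  H4: {S-δ}
  H5: {}
  H6: {S-α, S-γ}
  H7: {}
No 2 sites suffice: every size-2 union leaves at least one demand point uncovered.
But {H1, H2, H4} covers everything, so the minimum is 3.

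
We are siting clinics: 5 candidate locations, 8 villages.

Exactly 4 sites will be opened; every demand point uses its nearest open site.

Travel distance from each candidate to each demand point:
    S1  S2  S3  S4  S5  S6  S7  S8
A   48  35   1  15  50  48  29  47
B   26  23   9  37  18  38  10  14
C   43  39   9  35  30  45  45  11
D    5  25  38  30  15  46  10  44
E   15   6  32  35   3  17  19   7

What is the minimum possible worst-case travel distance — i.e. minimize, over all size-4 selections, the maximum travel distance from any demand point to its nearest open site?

17

Open {A, B, C, E}.
  Farthest demand point is S6 at travel distance 17 (to E); all others are ≤ 17.
With {A, B, D, E} the worst case is 17.
With {A, C, D, E} the worst case is 17.
No size-4 selection achieves below 17.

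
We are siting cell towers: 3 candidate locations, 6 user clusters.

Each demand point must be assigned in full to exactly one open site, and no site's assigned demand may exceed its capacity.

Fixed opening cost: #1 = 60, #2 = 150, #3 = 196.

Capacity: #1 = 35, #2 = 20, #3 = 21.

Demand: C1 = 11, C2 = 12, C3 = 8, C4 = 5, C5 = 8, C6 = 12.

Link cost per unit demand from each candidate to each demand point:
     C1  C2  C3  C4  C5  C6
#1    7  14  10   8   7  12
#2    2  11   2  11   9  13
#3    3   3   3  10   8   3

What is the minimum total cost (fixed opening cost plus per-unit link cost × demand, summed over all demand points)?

720

Open {#1, #2, #3}; cheapest assignment that respects the capacities:
  #1 (cap 35, load 25): C4, C5, C6 — cost 5×8 + 8×7 + 12×12 = 240
  #2 (cap 20, load 19): C1, C3 — cost 11×2 + 8×2 = 38
  #3 (cap 21, load 12): C2 — cost 12×3 = 36
  Shipping 314, fixed 406 → total 720.
  Any other capacity-feasible assignment to {#1, #2, #3} ships for at least 314.
Compare {#1, #3}: its best feasible assignment gives total 783.
Every other set of open sites that can feasibly serve all demand totals ≥ 783 even under its best assignment. Minimum: 720.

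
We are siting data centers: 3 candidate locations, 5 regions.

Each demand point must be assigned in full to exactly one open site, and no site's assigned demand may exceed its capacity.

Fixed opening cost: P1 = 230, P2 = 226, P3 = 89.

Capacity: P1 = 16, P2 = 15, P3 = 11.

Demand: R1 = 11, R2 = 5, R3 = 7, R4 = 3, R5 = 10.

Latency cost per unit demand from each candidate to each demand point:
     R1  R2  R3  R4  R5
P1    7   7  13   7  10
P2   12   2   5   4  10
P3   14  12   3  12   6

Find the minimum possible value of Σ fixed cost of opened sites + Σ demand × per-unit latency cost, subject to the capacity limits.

Open {P1, P2, P3}; cheapest assignment that respects the capacities:
  P1 (cap 16, load 11): R1 — cost 11×7 = 77
  P2 (cap 15, load 15): R2, R3, R4 — cost 5×2 + 7×5 + 3×4 = 57
  P3 (cap 11, load 10): R5 — cost 10×6 = 60
  Shipping 194, fixed 545 → total 739.
  Any other capacity-feasible assignment to {P1, P2, P3} ships for at least 194.
Total demand is 36 and no other set of sites has combined capacity ≥ 36, so {P1, P2, P3} is the only feasible choice of open sites. Minimum: 739.

739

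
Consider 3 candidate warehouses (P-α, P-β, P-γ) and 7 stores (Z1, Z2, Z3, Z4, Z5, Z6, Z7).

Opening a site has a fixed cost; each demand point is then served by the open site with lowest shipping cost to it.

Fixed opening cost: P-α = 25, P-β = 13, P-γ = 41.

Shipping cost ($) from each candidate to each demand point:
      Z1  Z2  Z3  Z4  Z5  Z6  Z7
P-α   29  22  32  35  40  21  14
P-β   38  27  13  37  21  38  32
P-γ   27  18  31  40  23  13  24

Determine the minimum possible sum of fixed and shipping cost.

Open {P-α, P-β}: assign each demand point to its cheapest open site.
  Z1→P-α 29, Z2→P-α 22, Z3→P-β 13, Z4→P-α 35, Z5→P-β 21, Z6→P-α 21, Z7→P-α 14
  shipping cost 155, fixed 38 → total 193.
Compare {P-β, P-γ}: shipping cost 153 + fixed 54 = 207.
Compare {P-γ}: shipping cost 176 + fixed 41 = 217.
Compare {P-α}: shipping cost 193 + fixed 25 = 218.
All other subsets cost ≥ 207. Minimum total cost: 193.

193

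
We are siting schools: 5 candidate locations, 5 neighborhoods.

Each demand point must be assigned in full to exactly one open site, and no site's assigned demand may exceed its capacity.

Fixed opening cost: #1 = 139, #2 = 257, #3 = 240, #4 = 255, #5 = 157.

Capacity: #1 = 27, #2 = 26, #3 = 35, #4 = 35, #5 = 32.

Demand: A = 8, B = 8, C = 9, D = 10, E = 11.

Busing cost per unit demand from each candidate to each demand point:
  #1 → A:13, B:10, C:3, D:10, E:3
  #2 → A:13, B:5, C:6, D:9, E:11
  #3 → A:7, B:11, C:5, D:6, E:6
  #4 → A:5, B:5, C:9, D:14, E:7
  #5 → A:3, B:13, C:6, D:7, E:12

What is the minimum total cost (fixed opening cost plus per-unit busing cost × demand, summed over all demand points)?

Open {#1, #5}; cheapest assignment that respects the capacities:
  #1 (cap 27, load 20): C, E — cost 9×3 + 11×3 = 60
  #5 (cap 32, load 26): A, B, D — cost 8×3 + 8×13 + 10×7 = 198
  Shipping 258, fixed 296 → total 554.
  Any other capacity-feasible assignment to {#1, #5} ships for at least 258.
Compare {#1, #3}: its best feasible assignment gives total 643.
Compare {#1, #4}: its best feasible assignment gives total 674.
Every other set of open sites that can feasibly serve all demand totals ≥ 643 even under its best assignment. Minimum: 554.

554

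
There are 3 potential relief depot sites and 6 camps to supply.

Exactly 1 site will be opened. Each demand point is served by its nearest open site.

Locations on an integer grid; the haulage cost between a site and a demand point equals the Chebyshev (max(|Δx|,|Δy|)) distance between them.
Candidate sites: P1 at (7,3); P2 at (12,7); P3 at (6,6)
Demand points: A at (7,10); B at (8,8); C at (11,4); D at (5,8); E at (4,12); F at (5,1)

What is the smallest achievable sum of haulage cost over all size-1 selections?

Open {P3}.
  A→P3 4, B→P3 2, C→P3 5, D→P3 2, E→P3 6, F→P3 5  ⇒ total 24.
Compare {P1}: total 32.
Compare {P2}: total 34.

24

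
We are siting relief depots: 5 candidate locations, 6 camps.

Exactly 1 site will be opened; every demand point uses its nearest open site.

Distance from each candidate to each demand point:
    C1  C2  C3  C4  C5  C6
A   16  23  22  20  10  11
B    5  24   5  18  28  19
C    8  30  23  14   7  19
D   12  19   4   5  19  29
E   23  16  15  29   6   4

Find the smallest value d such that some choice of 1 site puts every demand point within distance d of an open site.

Open {A}.
  Farthest demand point is C2 at distance 23 (to A); all others are ≤ 23.
With {B} the worst case is 28.
With {D} the worst case is 29.
No size-1 selection achieves below 23.

23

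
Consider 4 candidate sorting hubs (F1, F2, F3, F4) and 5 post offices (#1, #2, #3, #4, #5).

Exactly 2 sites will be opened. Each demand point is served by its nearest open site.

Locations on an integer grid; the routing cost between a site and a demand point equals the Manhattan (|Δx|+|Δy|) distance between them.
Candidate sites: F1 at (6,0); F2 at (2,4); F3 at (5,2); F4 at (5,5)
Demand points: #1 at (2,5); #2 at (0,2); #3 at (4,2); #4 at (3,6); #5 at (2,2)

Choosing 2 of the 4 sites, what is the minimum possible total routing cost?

11

Open {F2, F3}.
  #1→F2 1, #2→F2 4, #3→F3 1, #4→F2 3, #5→F2 2  ⇒ total 11.
Compare {F1, F2}: total 14.
Compare {F2, F4}: total 14.
No size-2 selection does better; minimum is 11.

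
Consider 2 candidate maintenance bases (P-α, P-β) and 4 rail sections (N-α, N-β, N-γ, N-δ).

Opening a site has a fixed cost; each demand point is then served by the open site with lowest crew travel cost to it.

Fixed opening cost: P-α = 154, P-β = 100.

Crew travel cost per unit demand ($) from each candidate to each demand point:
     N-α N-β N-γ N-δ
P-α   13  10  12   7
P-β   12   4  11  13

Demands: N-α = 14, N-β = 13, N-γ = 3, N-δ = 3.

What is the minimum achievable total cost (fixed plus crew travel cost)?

Open {P-β}: assign each demand point to its cheapest open site.
  N-α→P-β 14×12=168, N-β→P-β 13×4=52, N-γ→P-β 3×11=33, N-δ→P-β 3×13=39
  crew travel cost 292, fixed 100 → total 392.
Compare {P-α}: crew travel cost 369 + fixed 154 = 523.
Compare {P-α, P-β}: crew travel cost 274 + fixed 254 = 528.

392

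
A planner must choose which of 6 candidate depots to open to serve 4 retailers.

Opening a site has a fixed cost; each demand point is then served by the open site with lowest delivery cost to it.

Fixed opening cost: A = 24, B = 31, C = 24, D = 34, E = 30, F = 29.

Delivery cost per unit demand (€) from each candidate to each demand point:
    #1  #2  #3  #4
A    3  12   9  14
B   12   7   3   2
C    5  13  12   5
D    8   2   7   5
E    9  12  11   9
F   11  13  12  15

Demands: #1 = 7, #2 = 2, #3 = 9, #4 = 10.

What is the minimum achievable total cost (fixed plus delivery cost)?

137

Open {A, B}: assign each demand point to its cheapest open site.
  #1→A 7×3=21, #2→B 2×7=14, #3→B 9×3=27, #4→B 10×2=20
  delivery cost 82, fixed 55 → total 137.
Compare {B, C}: delivery cost 96 + fixed 55 = 151.
Compare {A, B, C}: delivery cost 82 + fixed 79 = 161.
Compare {A, B, D}: delivery cost 72 + fixed 89 = 161.
All other subsets cost ≥ 151. Minimum total cost: 137.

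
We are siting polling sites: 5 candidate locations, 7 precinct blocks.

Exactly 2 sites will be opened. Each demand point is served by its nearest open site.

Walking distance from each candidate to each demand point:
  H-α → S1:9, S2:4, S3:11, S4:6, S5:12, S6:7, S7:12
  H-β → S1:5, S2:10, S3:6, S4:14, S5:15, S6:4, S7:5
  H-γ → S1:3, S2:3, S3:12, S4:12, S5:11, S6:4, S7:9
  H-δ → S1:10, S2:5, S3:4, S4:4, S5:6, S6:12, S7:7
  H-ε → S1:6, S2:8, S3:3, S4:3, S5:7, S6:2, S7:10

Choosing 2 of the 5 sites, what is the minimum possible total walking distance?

Open {H-γ, H-ε}.
  S1→H-γ 3, S2→H-γ 3, S3→H-ε 3, S4→H-ε 3, S5→H-ε 7, S6→H-ε 2, S7→H-γ 9  ⇒ total 30.
Compare {H-γ, H-δ}: total 31.
Compare {H-δ, H-ε}: total 32.
No size-2 selection does better; minimum is 30.

30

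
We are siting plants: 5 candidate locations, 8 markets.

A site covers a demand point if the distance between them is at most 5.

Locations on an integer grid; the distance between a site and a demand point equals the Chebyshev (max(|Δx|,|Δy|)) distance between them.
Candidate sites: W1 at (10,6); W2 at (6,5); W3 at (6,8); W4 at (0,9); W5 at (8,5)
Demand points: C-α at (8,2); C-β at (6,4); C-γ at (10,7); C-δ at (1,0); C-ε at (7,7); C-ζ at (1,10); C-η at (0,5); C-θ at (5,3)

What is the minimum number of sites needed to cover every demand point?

Coverage sets (demand points within 5 of each site):
  W1: {C-α, C-β, C-γ, C-ε, C-θ}
  W2: {C-α, C-β, C-γ, C-δ, C-ε, C-ζ, C-θ}
  W3: {C-β, C-γ, C-ε, C-ζ, C-θ}
  W4: {C-ζ, C-η}
  W5: {C-α, C-β, C-γ, C-ε, C-θ}
No single site covers all 8 demand points.
But {W2, W4} covers everything, so the minimum is 2.

2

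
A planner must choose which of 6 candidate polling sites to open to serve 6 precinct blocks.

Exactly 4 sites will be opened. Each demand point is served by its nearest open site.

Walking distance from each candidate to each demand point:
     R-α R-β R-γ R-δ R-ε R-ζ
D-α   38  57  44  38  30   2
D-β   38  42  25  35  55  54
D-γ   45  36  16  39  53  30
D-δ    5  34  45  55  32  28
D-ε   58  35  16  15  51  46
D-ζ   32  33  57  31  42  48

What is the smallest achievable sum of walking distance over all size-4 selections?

Open {D-α, D-δ, D-ε, D-ζ}.
  R-α→D-δ 5, R-β→D-ζ 33, R-γ→D-ε 16, R-δ→D-ε 15, R-ε→D-α 30, R-ζ→D-α 2  ⇒ total 101.
Compare {D-α, D-β, D-δ, D-ε}: total 102.
Compare {D-α, D-γ, D-δ, D-ε}: total 102.
No size-4 selection does better; minimum is 101.

101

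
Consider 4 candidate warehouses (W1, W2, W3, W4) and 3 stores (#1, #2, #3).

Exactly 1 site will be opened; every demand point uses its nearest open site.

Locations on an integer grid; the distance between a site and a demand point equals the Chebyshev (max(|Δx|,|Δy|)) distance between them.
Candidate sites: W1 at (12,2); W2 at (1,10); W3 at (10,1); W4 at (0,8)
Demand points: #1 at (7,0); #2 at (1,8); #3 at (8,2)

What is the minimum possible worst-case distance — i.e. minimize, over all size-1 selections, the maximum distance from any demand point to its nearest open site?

Open {W4}.
  Farthest demand point is #1 at distance 8 (to W4); all others are ≤ 8.
With {W3} the worst case is 9.
With {W2} the worst case is 10.
No size-1 selection achieves below 8.

8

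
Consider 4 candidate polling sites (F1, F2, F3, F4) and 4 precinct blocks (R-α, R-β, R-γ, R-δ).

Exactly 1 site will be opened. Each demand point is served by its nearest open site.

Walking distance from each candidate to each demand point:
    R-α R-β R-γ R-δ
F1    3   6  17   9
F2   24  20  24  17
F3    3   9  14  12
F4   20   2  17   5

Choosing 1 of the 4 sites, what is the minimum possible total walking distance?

Open {F1}.
  R-α→F1 3, R-β→F1 6, R-γ→F1 17, R-δ→F1 9  ⇒ total 35.
Compare {F3}: total 38.
Compare {F4}: total 44.
No size-1 selection does better; minimum is 35.

35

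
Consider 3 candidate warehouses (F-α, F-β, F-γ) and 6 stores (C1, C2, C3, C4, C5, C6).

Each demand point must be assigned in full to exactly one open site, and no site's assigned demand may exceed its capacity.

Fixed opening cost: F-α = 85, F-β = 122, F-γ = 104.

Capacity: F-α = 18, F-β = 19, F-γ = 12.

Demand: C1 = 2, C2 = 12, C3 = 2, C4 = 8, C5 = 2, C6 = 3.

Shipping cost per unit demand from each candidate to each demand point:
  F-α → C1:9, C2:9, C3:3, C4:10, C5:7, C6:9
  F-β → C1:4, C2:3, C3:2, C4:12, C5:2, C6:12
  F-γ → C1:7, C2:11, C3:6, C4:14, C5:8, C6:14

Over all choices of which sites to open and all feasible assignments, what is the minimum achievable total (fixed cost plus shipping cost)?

Open {F-α, F-β}; cheapest assignment that respects the capacities:
  F-α (cap 18, load 11): C4, C6 — cost 8×10 + 3×9 = 107
  F-β (cap 19, load 18): C1, C2, C3, C5 — cost 2×4 + 12×3 + 2×2 + 2×2 = 52
  Shipping 159, fixed 207 → total 366.
  Any other capacity-feasible assignment to {F-α, F-β} ships for at least 159.
Compare {F-β, F-γ}: its best feasible assignment gives total 432.
Compare {F-α, F-γ}: its best feasible assignment gives total 466.
Every other set of open sites that can feasibly serve all demand totals ≥ 432 even under its best assignment. Minimum: 366.

366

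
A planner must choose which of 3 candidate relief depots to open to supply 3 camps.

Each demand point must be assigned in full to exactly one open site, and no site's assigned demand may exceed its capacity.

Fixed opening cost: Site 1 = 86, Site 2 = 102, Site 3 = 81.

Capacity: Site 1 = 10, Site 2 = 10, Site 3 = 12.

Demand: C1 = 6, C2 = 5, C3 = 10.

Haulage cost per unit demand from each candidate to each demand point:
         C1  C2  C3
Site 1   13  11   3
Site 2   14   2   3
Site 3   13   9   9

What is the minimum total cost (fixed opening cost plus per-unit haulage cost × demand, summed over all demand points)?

Open {Site 1, Site 3}; cheapest assignment that respects the capacities:
  Site 1 (cap 10, load 10): C3 — cost 10×3 = 30
  Site 3 (cap 12, load 11): C1, C2 — cost 6×13 + 5×9 = 123
  Shipping 153, fixed 167 → total 320.
  Any other capacity-feasible assignment to {Site 1, Site 3} ships for at least 153.
Compare {Site 2, Site 3}: its best feasible assignment gives total 336.
Compare {Site 1, Site 2, Site 3}: its best feasible assignment gives total 387.
Every other set of open sites that can feasibly serve all demand totals ≥ 336 even under its best assignment. Minimum: 320.

320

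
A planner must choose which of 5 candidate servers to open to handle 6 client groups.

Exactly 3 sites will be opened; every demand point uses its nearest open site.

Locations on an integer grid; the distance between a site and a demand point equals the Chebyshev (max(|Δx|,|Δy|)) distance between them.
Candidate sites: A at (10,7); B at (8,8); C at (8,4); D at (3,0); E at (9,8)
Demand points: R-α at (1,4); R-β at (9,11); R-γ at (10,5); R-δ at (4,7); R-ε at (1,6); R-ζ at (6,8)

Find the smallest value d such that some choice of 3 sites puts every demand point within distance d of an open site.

Open {A, B, D}.
  Farthest demand point is R-ε at distance 6 (to D); all others are ≤ 6.
With {A, C, D} the worst case is 6.
With {A, D, E} the worst case is 6.
No size-3 selection achieves below 6.

6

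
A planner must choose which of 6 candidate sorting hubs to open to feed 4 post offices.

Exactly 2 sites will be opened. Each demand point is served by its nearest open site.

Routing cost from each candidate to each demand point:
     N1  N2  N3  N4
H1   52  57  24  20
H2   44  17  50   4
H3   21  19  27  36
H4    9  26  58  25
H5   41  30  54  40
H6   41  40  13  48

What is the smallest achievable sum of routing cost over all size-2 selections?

69

Open {H2, H3}.
  N1→H3 21, N2→H2 17, N3→H3 27, N4→H2 4  ⇒ total 69.
Compare {H4, H6}: total 73.
Compare {H2, H6}: total 75.
No size-2 selection does better; minimum is 69.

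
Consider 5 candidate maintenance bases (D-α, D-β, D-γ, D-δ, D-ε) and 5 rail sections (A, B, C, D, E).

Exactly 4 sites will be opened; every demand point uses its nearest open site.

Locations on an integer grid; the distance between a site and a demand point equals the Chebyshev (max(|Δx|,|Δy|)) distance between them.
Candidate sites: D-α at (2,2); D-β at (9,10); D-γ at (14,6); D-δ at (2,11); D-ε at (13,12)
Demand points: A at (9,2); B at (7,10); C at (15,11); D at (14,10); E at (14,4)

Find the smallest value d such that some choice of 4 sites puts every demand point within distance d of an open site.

Open {D-α, D-β, D-γ, D-δ}.
  Farthest demand point is A at distance 5 (to D-γ); all others are ≤ 5.
With {D-α, D-β, D-γ, D-ε} the worst case is 5.
With {D-α, D-γ, D-δ, D-ε} the worst case is 5.
No size-4 selection achieves below 5.

5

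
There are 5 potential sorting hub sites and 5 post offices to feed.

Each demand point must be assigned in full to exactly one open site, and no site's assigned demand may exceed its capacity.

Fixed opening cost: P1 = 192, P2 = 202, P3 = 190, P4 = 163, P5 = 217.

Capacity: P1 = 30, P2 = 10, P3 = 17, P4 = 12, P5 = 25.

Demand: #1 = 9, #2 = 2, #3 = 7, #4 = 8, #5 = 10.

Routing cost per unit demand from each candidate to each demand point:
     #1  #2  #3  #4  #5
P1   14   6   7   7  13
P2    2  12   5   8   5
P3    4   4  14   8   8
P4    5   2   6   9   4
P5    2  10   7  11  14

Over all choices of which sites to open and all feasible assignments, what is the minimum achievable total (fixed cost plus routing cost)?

Open {P4, P5}; cheapest assignment that respects the capacities:
  P4 (cap 12, load 12): #2, #5 — cost 2×2 + 10×4 = 44
  P5 (cap 25, load 24): #1, #3, #4 — cost 9×2 + 7×7 + 8×11 = 155
  Shipping 199, fixed 380 → total 579.
  Any other capacity-feasible assignment to {P4, P5} ships for at least 199.
Compare {P1, P4}: its best feasible assignment gives total 630.
Compare {P3, P5}: its best feasible assignment gives total 650.
Every other set of open sites that can feasibly serve all demand totals ≥ 630 even under its best assignment. Minimum: 579.

579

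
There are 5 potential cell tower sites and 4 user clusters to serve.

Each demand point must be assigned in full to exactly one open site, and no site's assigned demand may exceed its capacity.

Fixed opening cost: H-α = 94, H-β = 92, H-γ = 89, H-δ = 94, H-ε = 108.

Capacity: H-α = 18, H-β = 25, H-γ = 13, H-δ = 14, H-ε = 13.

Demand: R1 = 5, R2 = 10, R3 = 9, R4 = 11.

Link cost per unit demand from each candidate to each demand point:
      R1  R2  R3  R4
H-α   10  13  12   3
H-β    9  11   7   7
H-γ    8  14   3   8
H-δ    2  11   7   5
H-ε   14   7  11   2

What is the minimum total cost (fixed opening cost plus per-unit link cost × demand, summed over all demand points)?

Open {H-α, H-β}; cheapest assignment that respects the capacities:
  H-α (cap 18, load 11): R4 — cost 11×3 = 33
  H-β (cap 25, load 24): R1, R2, R3 — cost 5×9 + 10×11 + 9×7 = 218
  Shipping 251, fixed 186 → total 437.
  Any other capacity-feasible assignment to {H-α, H-β} ships for at least 251.
Compare {H-β, H-ε}: its best feasible assignment gives total 440.
Compare {H-β, H-δ}: its best feasible assignment gives total 446.
Every other set of open sites that can feasibly serve all demand totals ≥ 440 even under its best assignment. Minimum: 437.

437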